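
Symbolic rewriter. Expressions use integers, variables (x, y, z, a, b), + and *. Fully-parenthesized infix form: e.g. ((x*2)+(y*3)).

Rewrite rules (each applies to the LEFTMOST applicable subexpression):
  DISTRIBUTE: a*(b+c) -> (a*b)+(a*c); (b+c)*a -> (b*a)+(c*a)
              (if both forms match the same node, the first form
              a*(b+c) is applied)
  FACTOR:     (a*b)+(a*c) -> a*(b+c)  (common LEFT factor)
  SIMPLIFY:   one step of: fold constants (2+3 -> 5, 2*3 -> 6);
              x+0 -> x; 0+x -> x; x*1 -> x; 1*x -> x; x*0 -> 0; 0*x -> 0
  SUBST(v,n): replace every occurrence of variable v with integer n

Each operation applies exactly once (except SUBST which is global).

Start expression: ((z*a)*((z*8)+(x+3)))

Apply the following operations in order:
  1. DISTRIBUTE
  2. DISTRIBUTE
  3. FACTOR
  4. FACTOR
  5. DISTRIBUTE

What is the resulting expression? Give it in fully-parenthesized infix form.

Start: ((z*a)*((z*8)+(x+3)))
Apply DISTRIBUTE at root (target: ((z*a)*((z*8)+(x+3)))): ((z*a)*((z*8)+(x+3))) -> (((z*a)*(z*8))+((z*a)*(x+3)))
Apply DISTRIBUTE at R (target: ((z*a)*(x+3))): (((z*a)*(z*8))+((z*a)*(x+3))) -> (((z*a)*(z*8))+(((z*a)*x)+((z*a)*3)))
Apply FACTOR at R (target: (((z*a)*x)+((z*a)*3))): (((z*a)*(z*8))+(((z*a)*x)+((z*a)*3))) -> (((z*a)*(z*8))+((z*a)*(x+3)))
Apply FACTOR at root (target: (((z*a)*(z*8))+((z*a)*(x+3)))): (((z*a)*(z*8))+((z*a)*(x+3))) -> ((z*a)*((z*8)+(x+3)))
Apply DISTRIBUTE at root (target: ((z*a)*((z*8)+(x+3)))): ((z*a)*((z*8)+(x+3))) -> (((z*a)*(z*8))+((z*a)*(x+3)))

Answer: (((z*a)*(z*8))+((z*a)*(x+3)))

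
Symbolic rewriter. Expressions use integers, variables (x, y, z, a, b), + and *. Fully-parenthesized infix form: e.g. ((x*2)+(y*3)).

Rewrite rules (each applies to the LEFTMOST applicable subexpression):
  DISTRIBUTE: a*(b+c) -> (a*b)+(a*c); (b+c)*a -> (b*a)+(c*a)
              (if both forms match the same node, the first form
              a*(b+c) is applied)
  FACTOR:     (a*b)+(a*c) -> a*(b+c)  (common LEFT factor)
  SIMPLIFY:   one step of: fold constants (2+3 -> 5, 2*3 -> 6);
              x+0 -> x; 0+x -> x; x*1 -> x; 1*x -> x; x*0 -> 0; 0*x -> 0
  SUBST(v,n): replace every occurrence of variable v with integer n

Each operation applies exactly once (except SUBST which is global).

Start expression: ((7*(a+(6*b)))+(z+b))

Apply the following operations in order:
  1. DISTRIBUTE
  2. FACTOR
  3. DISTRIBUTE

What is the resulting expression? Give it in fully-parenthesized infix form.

Answer: (((7*a)+(7*(6*b)))+(z+b))

Derivation:
Start: ((7*(a+(6*b)))+(z+b))
Apply DISTRIBUTE at L (target: (7*(a+(6*b)))): ((7*(a+(6*b)))+(z+b)) -> (((7*a)+(7*(6*b)))+(z+b))
Apply FACTOR at L (target: ((7*a)+(7*(6*b)))): (((7*a)+(7*(6*b)))+(z+b)) -> ((7*(a+(6*b)))+(z+b))
Apply DISTRIBUTE at L (target: (7*(a+(6*b)))): ((7*(a+(6*b)))+(z+b)) -> (((7*a)+(7*(6*b)))+(z+b))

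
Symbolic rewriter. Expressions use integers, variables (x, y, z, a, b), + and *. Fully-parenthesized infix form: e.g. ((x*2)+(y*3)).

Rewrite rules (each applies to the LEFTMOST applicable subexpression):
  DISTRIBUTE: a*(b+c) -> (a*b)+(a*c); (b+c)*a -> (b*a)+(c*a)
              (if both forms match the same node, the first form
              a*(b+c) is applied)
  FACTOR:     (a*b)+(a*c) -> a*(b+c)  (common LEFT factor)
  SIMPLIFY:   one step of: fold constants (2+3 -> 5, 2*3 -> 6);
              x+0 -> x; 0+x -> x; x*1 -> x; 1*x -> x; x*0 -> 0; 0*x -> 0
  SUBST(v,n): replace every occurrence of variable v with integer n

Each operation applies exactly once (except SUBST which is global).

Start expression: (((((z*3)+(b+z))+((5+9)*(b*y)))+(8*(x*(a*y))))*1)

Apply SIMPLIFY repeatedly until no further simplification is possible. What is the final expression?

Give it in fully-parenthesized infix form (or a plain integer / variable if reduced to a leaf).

Answer: ((((z*3)+(b+z))+(14*(b*y)))+(8*(x*(a*y))))

Derivation:
Start: (((((z*3)+(b+z))+((5+9)*(b*y)))+(8*(x*(a*y))))*1)
Step 1: at root: (((((z*3)+(b+z))+((5+9)*(b*y)))+(8*(x*(a*y))))*1) -> ((((z*3)+(b+z))+((5+9)*(b*y)))+(8*(x*(a*y)))); overall: (((((z*3)+(b+z))+((5+9)*(b*y)))+(8*(x*(a*y))))*1) -> ((((z*3)+(b+z))+((5+9)*(b*y)))+(8*(x*(a*y))))
Step 2: at LRL: (5+9) -> 14; overall: ((((z*3)+(b+z))+((5+9)*(b*y)))+(8*(x*(a*y)))) -> ((((z*3)+(b+z))+(14*(b*y)))+(8*(x*(a*y))))
Fixed point: ((((z*3)+(b+z))+(14*(b*y)))+(8*(x*(a*y))))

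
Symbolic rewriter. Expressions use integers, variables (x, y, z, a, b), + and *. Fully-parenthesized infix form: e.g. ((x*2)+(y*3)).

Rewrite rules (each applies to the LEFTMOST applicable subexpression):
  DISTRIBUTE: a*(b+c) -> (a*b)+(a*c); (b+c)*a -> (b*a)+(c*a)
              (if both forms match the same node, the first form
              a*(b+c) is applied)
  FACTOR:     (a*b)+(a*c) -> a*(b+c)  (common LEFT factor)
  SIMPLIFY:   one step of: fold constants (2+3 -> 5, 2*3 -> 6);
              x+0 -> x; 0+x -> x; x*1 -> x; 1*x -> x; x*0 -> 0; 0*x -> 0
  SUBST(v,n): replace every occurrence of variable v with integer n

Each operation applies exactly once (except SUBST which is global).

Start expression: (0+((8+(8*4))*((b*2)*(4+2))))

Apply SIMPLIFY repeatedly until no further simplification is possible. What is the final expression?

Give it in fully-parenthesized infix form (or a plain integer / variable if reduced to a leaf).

Answer: (40*((b*2)*6))

Derivation:
Start: (0+((8+(8*4))*((b*2)*(4+2))))
Step 1: at root: (0+((8+(8*4))*((b*2)*(4+2)))) -> ((8+(8*4))*((b*2)*(4+2))); overall: (0+((8+(8*4))*((b*2)*(4+2)))) -> ((8+(8*4))*((b*2)*(4+2)))
Step 2: at LR: (8*4) -> 32; overall: ((8+(8*4))*((b*2)*(4+2))) -> ((8+32)*((b*2)*(4+2)))
Step 3: at L: (8+32) -> 40; overall: ((8+32)*((b*2)*(4+2))) -> (40*((b*2)*(4+2)))
Step 4: at RR: (4+2) -> 6; overall: (40*((b*2)*(4+2))) -> (40*((b*2)*6))
Fixed point: (40*((b*2)*6))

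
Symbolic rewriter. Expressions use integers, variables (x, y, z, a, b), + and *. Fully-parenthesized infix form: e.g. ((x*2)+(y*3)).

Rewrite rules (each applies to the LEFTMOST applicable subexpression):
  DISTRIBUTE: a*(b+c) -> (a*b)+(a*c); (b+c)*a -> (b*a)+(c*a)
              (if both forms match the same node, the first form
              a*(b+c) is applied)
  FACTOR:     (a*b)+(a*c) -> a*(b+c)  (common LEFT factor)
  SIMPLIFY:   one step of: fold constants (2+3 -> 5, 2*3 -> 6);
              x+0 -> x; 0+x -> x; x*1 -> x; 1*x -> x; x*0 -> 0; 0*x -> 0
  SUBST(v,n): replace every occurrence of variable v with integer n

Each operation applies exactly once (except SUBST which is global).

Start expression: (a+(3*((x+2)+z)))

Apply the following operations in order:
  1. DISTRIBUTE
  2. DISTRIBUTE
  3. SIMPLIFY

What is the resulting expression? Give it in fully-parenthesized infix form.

Start: (a+(3*((x+2)+z)))
Apply DISTRIBUTE at R (target: (3*((x+2)+z))): (a+(3*((x+2)+z))) -> (a+((3*(x+2))+(3*z)))
Apply DISTRIBUTE at RL (target: (3*(x+2))): (a+((3*(x+2))+(3*z))) -> (a+(((3*x)+(3*2))+(3*z)))
Apply SIMPLIFY at RLR (target: (3*2)): (a+(((3*x)+(3*2))+(3*z))) -> (a+(((3*x)+6)+(3*z)))

Answer: (a+(((3*x)+6)+(3*z)))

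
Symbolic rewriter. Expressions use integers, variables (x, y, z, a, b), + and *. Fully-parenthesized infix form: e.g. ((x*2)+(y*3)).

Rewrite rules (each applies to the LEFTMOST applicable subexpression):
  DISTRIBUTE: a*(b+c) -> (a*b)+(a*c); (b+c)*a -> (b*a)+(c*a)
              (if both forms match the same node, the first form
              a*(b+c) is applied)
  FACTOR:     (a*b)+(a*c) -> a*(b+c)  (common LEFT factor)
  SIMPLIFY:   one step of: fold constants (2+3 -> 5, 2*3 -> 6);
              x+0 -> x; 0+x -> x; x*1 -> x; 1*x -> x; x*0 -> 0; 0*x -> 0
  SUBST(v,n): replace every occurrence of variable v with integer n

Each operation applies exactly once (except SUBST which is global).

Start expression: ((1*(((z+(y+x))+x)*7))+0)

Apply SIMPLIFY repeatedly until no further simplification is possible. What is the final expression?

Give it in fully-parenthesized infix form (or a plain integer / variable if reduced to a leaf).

Start: ((1*(((z+(y+x))+x)*7))+0)
Step 1: at root: ((1*(((z+(y+x))+x)*7))+0) -> (1*(((z+(y+x))+x)*7)); overall: ((1*(((z+(y+x))+x)*7))+0) -> (1*(((z+(y+x))+x)*7))
Step 2: at root: (1*(((z+(y+x))+x)*7)) -> (((z+(y+x))+x)*7); overall: (1*(((z+(y+x))+x)*7)) -> (((z+(y+x))+x)*7)
Fixed point: (((z+(y+x))+x)*7)

Answer: (((z+(y+x))+x)*7)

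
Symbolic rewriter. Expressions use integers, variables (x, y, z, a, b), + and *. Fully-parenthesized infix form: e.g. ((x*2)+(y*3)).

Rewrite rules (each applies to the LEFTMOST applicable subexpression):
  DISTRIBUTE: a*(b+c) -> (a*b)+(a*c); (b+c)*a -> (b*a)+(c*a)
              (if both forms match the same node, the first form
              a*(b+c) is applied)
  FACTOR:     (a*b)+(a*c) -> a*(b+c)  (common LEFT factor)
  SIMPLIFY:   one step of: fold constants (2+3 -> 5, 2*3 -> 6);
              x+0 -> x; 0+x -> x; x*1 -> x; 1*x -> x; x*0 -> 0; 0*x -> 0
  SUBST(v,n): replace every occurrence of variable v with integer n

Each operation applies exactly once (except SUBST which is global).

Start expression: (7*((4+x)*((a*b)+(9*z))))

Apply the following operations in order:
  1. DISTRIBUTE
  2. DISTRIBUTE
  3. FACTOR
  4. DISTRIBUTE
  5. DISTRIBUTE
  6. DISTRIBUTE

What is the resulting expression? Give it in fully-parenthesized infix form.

Answer: (((7*(4*(a*b)))+(7*(x*(a*b))))+(7*((4+x)*(9*z))))

Derivation:
Start: (7*((4+x)*((a*b)+(9*z))))
Apply DISTRIBUTE at R (target: ((4+x)*((a*b)+(9*z)))): (7*((4+x)*((a*b)+(9*z)))) -> (7*(((4+x)*(a*b))+((4+x)*(9*z))))
Apply DISTRIBUTE at root (target: (7*(((4+x)*(a*b))+((4+x)*(9*z))))): (7*(((4+x)*(a*b))+((4+x)*(9*z)))) -> ((7*((4+x)*(a*b)))+(7*((4+x)*(9*z))))
Apply FACTOR at root (target: ((7*((4+x)*(a*b)))+(7*((4+x)*(9*z))))): ((7*((4+x)*(a*b)))+(7*((4+x)*(9*z)))) -> (7*(((4+x)*(a*b))+((4+x)*(9*z))))
Apply DISTRIBUTE at root (target: (7*(((4+x)*(a*b))+((4+x)*(9*z))))): (7*(((4+x)*(a*b))+((4+x)*(9*z)))) -> ((7*((4+x)*(a*b)))+(7*((4+x)*(9*z))))
Apply DISTRIBUTE at LR (target: ((4+x)*(a*b))): ((7*((4+x)*(a*b)))+(7*((4+x)*(9*z)))) -> ((7*((4*(a*b))+(x*(a*b))))+(7*((4+x)*(9*z))))
Apply DISTRIBUTE at L (target: (7*((4*(a*b))+(x*(a*b))))): ((7*((4*(a*b))+(x*(a*b))))+(7*((4+x)*(9*z)))) -> (((7*(4*(a*b)))+(7*(x*(a*b))))+(7*((4+x)*(9*z))))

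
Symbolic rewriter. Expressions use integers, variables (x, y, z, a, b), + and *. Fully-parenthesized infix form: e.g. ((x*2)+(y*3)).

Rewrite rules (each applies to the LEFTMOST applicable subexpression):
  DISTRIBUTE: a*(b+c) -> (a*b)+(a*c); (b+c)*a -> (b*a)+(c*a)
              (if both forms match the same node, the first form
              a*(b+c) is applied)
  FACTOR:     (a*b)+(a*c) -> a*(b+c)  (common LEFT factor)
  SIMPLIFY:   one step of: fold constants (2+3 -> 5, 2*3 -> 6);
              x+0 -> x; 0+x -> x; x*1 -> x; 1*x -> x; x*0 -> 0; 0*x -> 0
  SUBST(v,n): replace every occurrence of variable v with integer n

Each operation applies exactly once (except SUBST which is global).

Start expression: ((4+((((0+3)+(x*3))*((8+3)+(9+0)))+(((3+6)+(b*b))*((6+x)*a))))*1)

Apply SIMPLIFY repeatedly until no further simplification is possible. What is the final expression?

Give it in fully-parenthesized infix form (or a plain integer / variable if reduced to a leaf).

Start: ((4+((((0+3)+(x*3))*((8+3)+(9+0)))+(((3+6)+(b*b))*((6+x)*a))))*1)
Step 1: at root: ((4+((((0+3)+(x*3))*((8+3)+(9+0)))+(((3+6)+(b*b))*((6+x)*a))))*1) -> (4+((((0+3)+(x*3))*((8+3)+(9+0)))+(((3+6)+(b*b))*((6+x)*a)))); overall: ((4+((((0+3)+(x*3))*((8+3)+(9+0)))+(((3+6)+(b*b))*((6+x)*a))))*1) -> (4+((((0+3)+(x*3))*((8+3)+(9+0)))+(((3+6)+(b*b))*((6+x)*a))))
Step 2: at RLLL: (0+3) -> 3; overall: (4+((((0+3)+(x*3))*((8+3)+(9+0)))+(((3+6)+(b*b))*((6+x)*a)))) -> (4+(((3+(x*3))*((8+3)+(9+0)))+(((3+6)+(b*b))*((6+x)*a))))
Step 3: at RLRL: (8+3) -> 11; overall: (4+(((3+(x*3))*((8+3)+(9+0)))+(((3+6)+(b*b))*((6+x)*a)))) -> (4+(((3+(x*3))*(11+(9+0)))+(((3+6)+(b*b))*((6+x)*a))))
Step 4: at RLRR: (9+0) -> 9; overall: (4+(((3+(x*3))*(11+(9+0)))+(((3+6)+(b*b))*((6+x)*a)))) -> (4+(((3+(x*3))*(11+9))+(((3+6)+(b*b))*((6+x)*a))))
Step 5: at RLR: (11+9) -> 20; overall: (4+(((3+(x*3))*(11+9))+(((3+6)+(b*b))*((6+x)*a)))) -> (4+(((3+(x*3))*20)+(((3+6)+(b*b))*((6+x)*a))))
Step 6: at RRLL: (3+6) -> 9; overall: (4+(((3+(x*3))*20)+(((3+6)+(b*b))*((6+x)*a)))) -> (4+(((3+(x*3))*20)+((9+(b*b))*((6+x)*a))))
Fixed point: (4+(((3+(x*3))*20)+((9+(b*b))*((6+x)*a))))

Answer: (4+(((3+(x*3))*20)+((9+(b*b))*((6+x)*a))))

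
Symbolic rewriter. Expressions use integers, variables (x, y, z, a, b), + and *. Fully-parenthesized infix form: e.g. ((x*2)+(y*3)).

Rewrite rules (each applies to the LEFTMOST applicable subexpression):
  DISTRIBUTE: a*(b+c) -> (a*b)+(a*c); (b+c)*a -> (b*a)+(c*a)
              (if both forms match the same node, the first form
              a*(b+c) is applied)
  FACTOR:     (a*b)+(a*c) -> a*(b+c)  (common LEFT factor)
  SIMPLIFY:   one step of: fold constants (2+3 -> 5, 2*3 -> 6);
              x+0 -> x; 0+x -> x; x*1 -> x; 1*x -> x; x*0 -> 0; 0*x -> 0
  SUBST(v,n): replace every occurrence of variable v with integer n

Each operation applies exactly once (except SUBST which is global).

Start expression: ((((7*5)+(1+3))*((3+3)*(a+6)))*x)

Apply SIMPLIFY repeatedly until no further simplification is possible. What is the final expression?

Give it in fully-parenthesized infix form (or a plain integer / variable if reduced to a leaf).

Answer: ((39*(6*(a+6)))*x)

Derivation:
Start: ((((7*5)+(1+3))*((3+3)*(a+6)))*x)
Step 1: at LLL: (7*5) -> 35; overall: ((((7*5)+(1+3))*((3+3)*(a+6)))*x) -> (((35+(1+3))*((3+3)*(a+6)))*x)
Step 2: at LLR: (1+3) -> 4; overall: (((35+(1+3))*((3+3)*(a+6)))*x) -> (((35+4)*((3+3)*(a+6)))*x)
Step 3: at LL: (35+4) -> 39; overall: (((35+4)*((3+3)*(a+6)))*x) -> ((39*((3+3)*(a+6)))*x)
Step 4: at LRL: (3+3) -> 6; overall: ((39*((3+3)*(a+6)))*x) -> ((39*(6*(a+6)))*x)
Fixed point: ((39*(6*(a+6)))*x)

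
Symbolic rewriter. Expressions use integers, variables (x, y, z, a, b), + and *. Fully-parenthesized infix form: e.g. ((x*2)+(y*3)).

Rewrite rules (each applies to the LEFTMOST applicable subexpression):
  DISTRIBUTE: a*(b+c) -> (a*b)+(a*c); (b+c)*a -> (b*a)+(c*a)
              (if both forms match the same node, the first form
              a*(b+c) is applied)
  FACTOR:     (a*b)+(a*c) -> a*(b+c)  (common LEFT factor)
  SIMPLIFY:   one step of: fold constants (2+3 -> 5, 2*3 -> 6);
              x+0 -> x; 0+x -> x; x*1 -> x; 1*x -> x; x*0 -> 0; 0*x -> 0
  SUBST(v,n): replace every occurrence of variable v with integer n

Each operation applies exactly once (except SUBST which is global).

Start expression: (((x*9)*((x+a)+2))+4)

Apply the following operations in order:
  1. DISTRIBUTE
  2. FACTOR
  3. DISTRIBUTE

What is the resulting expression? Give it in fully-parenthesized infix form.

Answer: ((((x*9)*(x+a))+((x*9)*2))+4)

Derivation:
Start: (((x*9)*((x+a)+2))+4)
Apply DISTRIBUTE at L (target: ((x*9)*((x+a)+2))): (((x*9)*((x+a)+2))+4) -> ((((x*9)*(x+a))+((x*9)*2))+4)
Apply FACTOR at L (target: (((x*9)*(x+a))+((x*9)*2))): ((((x*9)*(x+a))+((x*9)*2))+4) -> (((x*9)*((x+a)+2))+4)
Apply DISTRIBUTE at L (target: ((x*9)*((x+a)+2))): (((x*9)*((x+a)+2))+4) -> ((((x*9)*(x+a))+((x*9)*2))+4)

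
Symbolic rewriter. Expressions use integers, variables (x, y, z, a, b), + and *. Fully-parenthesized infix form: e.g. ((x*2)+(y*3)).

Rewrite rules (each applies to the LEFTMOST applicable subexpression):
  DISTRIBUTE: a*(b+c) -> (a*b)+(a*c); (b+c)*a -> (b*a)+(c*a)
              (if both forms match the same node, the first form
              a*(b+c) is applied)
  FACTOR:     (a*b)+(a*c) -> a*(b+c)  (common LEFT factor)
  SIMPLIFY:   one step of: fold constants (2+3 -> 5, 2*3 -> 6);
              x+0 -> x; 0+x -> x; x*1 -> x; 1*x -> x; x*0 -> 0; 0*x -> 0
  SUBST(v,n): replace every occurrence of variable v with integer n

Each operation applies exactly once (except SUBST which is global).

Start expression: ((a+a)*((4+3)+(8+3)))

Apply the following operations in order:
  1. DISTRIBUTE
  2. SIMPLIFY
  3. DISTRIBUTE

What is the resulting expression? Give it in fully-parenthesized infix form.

Answer: (((a*7)+(a*7))+((a+a)*(8+3)))

Derivation:
Start: ((a+a)*((4+3)+(8+3)))
Apply DISTRIBUTE at root (target: ((a+a)*((4+3)+(8+3)))): ((a+a)*((4+3)+(8+3))) -> (((a+a)*(4+3))+((a+a)*(8+3)))
Apply SIMPLIFY at LR (target: (4+3)): (((a+a)*(4+3))+((a+a)*(8+3))) -> (((a+a)*7)+((a+a)*(8+3)))
Apply DISTRIBUTE at L (target: ((a+a)*7)): (((a+a)*7)+((a+a)*(8+3))) -> (((a*7)+(a*7))+((a+a)*(8+3)))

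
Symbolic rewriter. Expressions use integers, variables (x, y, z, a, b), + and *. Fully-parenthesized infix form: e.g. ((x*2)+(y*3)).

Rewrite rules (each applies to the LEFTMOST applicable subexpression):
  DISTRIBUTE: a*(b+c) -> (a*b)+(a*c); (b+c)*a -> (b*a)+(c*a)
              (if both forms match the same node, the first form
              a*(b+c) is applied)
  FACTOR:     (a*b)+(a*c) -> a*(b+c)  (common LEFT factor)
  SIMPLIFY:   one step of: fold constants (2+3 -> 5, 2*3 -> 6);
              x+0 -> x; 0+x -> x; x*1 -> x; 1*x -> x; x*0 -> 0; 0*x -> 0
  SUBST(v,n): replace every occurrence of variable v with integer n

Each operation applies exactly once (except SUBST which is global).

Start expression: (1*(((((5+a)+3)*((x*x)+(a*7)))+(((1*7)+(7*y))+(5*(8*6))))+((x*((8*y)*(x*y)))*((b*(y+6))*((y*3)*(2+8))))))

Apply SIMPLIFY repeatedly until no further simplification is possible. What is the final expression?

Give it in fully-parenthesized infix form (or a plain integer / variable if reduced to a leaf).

Start: (1*(((((5+a)+3)*((x*x)+(a*7)))+(((1*7)+(7*y))+(5*(8*6))))+((x*((8*y)*(x*y)))*((b*(y+6))*((y*3)*(2+8))))))
Step 1: at root: (1*(((((5+a)+3)*((x*x)+(a*7)))+(((1*7)+(7*y))+(5*(8*6))))+((x*((8*y)*(x*y)))*((b*(y+6))*((y*3)*(2+8)))))) -> (((((5+a)+3)*((x*x)+(a*7)))+(((1*7)+(7*y))+(5*(8*6))))+((x*((8*y)*(x*y)))*((b*(y+6))*((y*3)*(2+8))))); overall: (1*(((((5+a)+3)*((x*x)+(a*7)))+(((1*7)+(7*y))+(5*(8*6))))+((x*((8*y)*(x*y)))*((b*(y+6))*((y*3)*(2+8)))))) -> (((((5+a)+3)*((x*x)+(a*7)))+(((1*7)+(7*y))+(5*(8*6))))+((x*((8*y)*(x*y)))*((b*(y+6))*((y*3)*(2+8)))))
Step 2: at LRLL: (1*7) -> 7; overall: (((((5+a)+3)*((x*x)+(a*7)))+(((1*7)+(7*y))+(5*(8*6))))+((x*((8*y)*(x*y)))*((b*(y+6))*((y*3)*(2+8))))) -> (((((5+a)+3)*((x*x)+(a*7)))+((7+(7*y))+(5*(8*6))))+((x*((8*y)*(x*y)))*((b*(y+6))*((y*3)*(2+8)))))
Step 3: at LRRR: (8*6) -> 48; overall: (((((5+a)+3)*((x*x)+(a*7)))+((7+(7*y))+(5*(8*6))))+((x*((8*y)*(x*y)))*((b*(y+6))*((y*3)*(2+8))))) -> (((((5+a)+3)*((x*x)+(a*7)))+((7+(7*y))+(5*48)))+((x*((8*y)*(x*y)))*((b*(y+6))*((y*3)*(2+8)))))
Step 4: at LRR: (5*48) -> 240; overall: (((((5+a)+3)*((x*x)+(a*7)))+((7+(7*y))+(5*48)))+((x*((8*y)*(x*y)))*((b*(y+6))*((y*3)*(2+8))))) -> (((((5+a)+3)*((x*x)+(a*7)))+((7+(7*y))+240))+((x*((8*y)*(x*y)))*((b*(y+6))*((y*3)*(2+8)))))
Step 5: at RRRR: (2+8) -> 10; overall: (((((5+a)+3)*((x*x)+(a*7)))+((7+(7*y))+240))+((x*((8*y)*(x*y)))*((b*(y+6))*((y*3)*(2+8))))) -> (((((5+a)+3)*((x*x)+(a*7)))+((7+(7*y))+240))+((x*((8*y)*(x*y)))*((b*(y+6))*((y*3)*10))))
Fixed point: (((((5+a)+3)*((x*x)+(a*7)))+((7+(7*y))+240))+((x*((8*y)*(x*y)))*((b*(y+6))*((y*3)*10))))

Answer: (((((5+a)+3)*((x*x)+(a*7)))+((7+(7*y))+240))+((x*((8*y)*(x*y)))*((b*(y+6))*((y*3)*10))))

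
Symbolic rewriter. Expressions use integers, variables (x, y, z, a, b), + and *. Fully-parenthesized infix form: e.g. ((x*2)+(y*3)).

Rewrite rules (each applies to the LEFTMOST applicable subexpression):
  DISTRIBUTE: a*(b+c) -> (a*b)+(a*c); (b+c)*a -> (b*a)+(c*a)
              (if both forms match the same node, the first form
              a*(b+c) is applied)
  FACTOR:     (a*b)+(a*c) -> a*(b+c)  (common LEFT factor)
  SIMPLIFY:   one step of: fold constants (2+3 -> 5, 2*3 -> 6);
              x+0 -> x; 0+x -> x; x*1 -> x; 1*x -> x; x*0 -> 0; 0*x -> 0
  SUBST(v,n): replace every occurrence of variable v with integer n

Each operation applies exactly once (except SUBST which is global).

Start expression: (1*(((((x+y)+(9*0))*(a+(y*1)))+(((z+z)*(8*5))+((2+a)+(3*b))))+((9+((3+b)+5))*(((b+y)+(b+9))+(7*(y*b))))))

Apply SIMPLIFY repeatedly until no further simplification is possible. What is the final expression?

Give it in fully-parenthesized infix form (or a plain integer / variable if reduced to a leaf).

Start: (1*(((((x+y)+(9*0))*(a+(y*1)))+(((z+z)*(8*5))+((2+a)+(3*b))))+((9+((3+b)+5))*(((b+y)+(b+9))+(7*(y*b))))))
Step 1: at root: (1*(((((x+y)+(9*0))*(a+(y*1)))+(((z+z)*(8*5))+((2+a)+(3*b))))+((9+((3+b)+5))*(((b+y)+(b+9))+(7*(y*b)))))) -> (((((x+y)+(9*0))*(a+(y*1)))+(((z+z)*(8*5))+((2+a)+(3*b))))+((9+((3+b)+5))*(((b+y)+(b+9))+(7*(y*b))))); overall: (1*(((((x+y)+(9*0))*(a+(y*1)))+(((z+z)*(8*5))+((2+a)+(3*b))))+((9+((3+b)+5))*(((b+y)+(b+9))+(7*(y*b)))))) -> (((((x+y)+(9*0))*(a+(y*1)))+(((z+z)*(8*5))+((2+a)+(3*b))))+((9+((3+b)+5))*(((b+y)+(b+9))+(7*(y*b)))))
Step 2: at LLLR: (9*0) -> 0; overall: (((((x+y)+(9*0))*(a+(y*1)))+(((z+z)*(8*5))+((2+a)+(3*b))))+((9+((3+b)+5))*(((b+y)+(b+9))+(7*(y*b))))) -> (((((x+y)+0)*(a+(y*1)))+(((z+z)*(8*5))+((2+a)+(3*b))))+((9+((3+b)+5))*(((b+y)+(b+9))+(7*(y*b)))))
Step 3: at LLL: ((x+y)+0) -> (x+y); overall: (((((x+y)+0)*(a+(y*1)))+(((z+z)*(8*5))+((2+a)+(3*b))))+((9+((3+b)+5))*(((b+y)+(b+9))+(7*(y*b))))) -> ((((x+y)*(a+(y*1)))+(((z+z)*(8*5))+((2+a)+(3*b))))+((9+((3+b)+5))*(((b+y)+(b+9))+(7*(y*b)))))
Step 4: at LLRR: (y*1) -> y; overall: ((((x+y)*(a+(y*1)))+(((z+z)*(8*5))+((2+a)+(3*b))))+((9+((3+b)+5))*(((b+y)+(b+9))+(7*(y*b))))) -> ((((x+y)*(a+y))+(((z+z)*(8*5))+((2+a)+(3*b))))+((9+((3+b)+5))*(((b+y)+(b+9))+(7*(y*b)))))
Step 5: at LRLR: (8*5) -> 40; overall: ((((x+y)*(a+y))+(((z+z)*(8*5))+((2+a)+(3*b))))+((9+((3+b)+5))*(((b+y)+(b+9))+(7*(y*b))))) -> ((((x+y)*(a+y))+(((z+z)*40)+((2+a)+(3*b))))+((9+((3+b)+5))*(((b+y)+(b+9))+(7*(y*b)))))
Fixed point: ((((x+y)*(a+y))+(((z+z)*40)+((2+a)+(3*b))))+((9+((3+b)+5))*(((b+y)+(b+9))+(7*(y*b)))))

Answer: ((((x+y)*(a+y))+(((z+z)*40)+((2+a)+(3*b))))+((9+((3+b)+5))*(((b+y)+(b+9))+(7*(y*b)))))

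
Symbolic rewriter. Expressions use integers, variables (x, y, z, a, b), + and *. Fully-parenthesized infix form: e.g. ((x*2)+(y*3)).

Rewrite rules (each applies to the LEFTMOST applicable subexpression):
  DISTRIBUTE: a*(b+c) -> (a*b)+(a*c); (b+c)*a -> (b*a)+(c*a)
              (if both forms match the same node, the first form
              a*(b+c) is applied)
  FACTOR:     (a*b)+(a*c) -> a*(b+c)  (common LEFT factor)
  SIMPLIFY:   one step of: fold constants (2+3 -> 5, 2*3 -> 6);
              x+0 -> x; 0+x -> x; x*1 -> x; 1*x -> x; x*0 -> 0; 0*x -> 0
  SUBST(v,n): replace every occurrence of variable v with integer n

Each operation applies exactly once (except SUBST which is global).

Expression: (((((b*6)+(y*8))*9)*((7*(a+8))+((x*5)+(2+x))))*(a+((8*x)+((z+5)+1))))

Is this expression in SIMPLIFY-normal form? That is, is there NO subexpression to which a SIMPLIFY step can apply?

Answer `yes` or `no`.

Answer: yes

Derivation:
Expression: (((((b*6)+(y*8))*9)*((7*(a+8))+((x*5)+(2+x))))*(a+((8*x)+((z+5)+1))))
Scanning for simplifiable subexpressions (pre-order)...
  at root: (((((b*6)+(y*8))*9)*((7*(a+8))+((x*5)+(2+x))))*(a+((8*x)+((z+5)+1)))) (not simplifiable)
  at L: ((((b*6)+(y*8))*9)*((7*(a+8))+((x*5)+(2+x)))) (not simplifiable)
  at LL: (((b*6)+(y*8))*9) (not simplifiable)
  at LLL: ((b*6)+(y*8)) (not simplifiable)
  at LLLL: (b*6) (not simplifiable)
  at LLLR: (y*8) (not simplifiable)
  at LR: ((7*(a+8))+((x*5)+(2+x))) (not simplifiable)
  at LRL: (7*(a+8)) (not simplifiable)
  at LRLR: (a+8) (not simplifiable)
  at LRR: ((x*5)+(2+x)) (not simplifiable)
  at LRRL: (x*5) (not simplifiable)
  at LRRR: (2+x) (not simplifiable)
  at R: (a+((8*x)+((z+5)+1))) (not simplifiable)
  at RR: ((8*x)+((z+5)+1)) (not simplifiable)
  at RRL: (8*x) (not simplifiable)
  at RRR: ((z+5)+1) (not simplifiable)
  at RRRL: (z+5) (not simplifiable)
Result: no simplifiable subexpression found -> normal form.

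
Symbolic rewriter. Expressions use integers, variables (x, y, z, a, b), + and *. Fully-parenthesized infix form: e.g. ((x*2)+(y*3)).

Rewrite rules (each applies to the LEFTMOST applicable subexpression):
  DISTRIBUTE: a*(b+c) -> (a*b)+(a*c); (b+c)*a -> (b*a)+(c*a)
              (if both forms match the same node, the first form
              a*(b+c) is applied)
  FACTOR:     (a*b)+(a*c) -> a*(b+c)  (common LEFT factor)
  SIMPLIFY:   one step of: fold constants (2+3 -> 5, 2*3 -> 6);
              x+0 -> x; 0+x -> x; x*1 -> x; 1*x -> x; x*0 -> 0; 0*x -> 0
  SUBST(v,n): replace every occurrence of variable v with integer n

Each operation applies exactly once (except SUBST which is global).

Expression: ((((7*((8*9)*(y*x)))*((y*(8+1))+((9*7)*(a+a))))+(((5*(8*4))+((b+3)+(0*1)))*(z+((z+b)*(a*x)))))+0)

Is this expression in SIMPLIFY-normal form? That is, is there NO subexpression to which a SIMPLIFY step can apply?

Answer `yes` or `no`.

Answer: no

Derivation:
Expression: ((((7*((8*9)*(y*x)))*((y*(8+1))+((9*7)*(a+a))))+(((5*(8*4))+((b+3)+(0*1)))*(z+((z+b)*(a*x)))))+0)
Scanning for simplifiable subexpressions (pre-order)...
  at root: ((((7*((8*9)*(y*x)))*((y*(8+1))+((9*7)*(a+a))))+(((5*(8*4))+((b+3)+(0*1)))*(z+((z+b)*(a*x)))))+0) (SIMPLIFIABLE)
  at L: (((7*((8*9)*(y*x)))*((y*(8+1))+((9*7)*(a+a))))+(((5*(8*4))+((b+3)+(0*1)))*(z+((z+b)*(a*x))))) (not simplifiable)
  at LL: ((7*((8*9)*(y*x)))*((y*(8+1))+((9*7)*(a+a)))) (not simplifiable)
  at LLL: (7*((8*9)*(y*x))) (not simplifiable)
  at LLLR: ((8*9)*(y*x)) (not simplifiable)
  at LLLRL: (8*9) (SIMPLIFIABLE)
  at LLLRR: (y*x) (not simplifiable)
  at LLR: ((y*(8+1))+((9*7)*(a+a))) (not simplifiable)
  at LLRL: (y*(8+1)) (not simplifiable)
  at LLRLR: (8+1) (SIMPLIFIABLE)
  at LLRR: ((9*7)*(a+a)) (not simplifiable)
  at LLRRL: (9*7) (SIMPLIFIABLE)
  at LLRRR: (a+a) (not simplifiable)
  at LR: (((5*(8*4))+((b+3)+(0*1)))*(z+((z+b)*(a*x)))) (not simplifiable)
  at LRL: ((5*(8*4))+((b+3)+(0*1))) (not simplifiable)
  at LRLL: (5*(8*4)) (not simplifiable)
  at LRLLR: (8*4) (SIMPLIFIABLE)
  at LRLR: ((b+3)+(0*1)) (not simplifiable)
  at LRLRL: (b+3) (not simplifiable)
  at LRLRR: (0*1) (SIMPLIFIABLE)
  at LRR: (z+((z+b)*(a*x))) (not simplifiable)
  at LRRR: ((z+b)*(a*x)) (not simplifiable)
  at LRRRL: (z+b) (not simplifiable)
  at LRRRR: (a*x) (not simplifiable)
Found simplifiable subexpr at path root: ((((7*((8*9)*(y*x)))*((y*(8+1))+((9*7)*(a+a))))+(((5*(8*4))+((b+3)+(0*1)))*(z+((z+b)*(a*x)))))+0)
One SIMPLIFY step would give: (((7*((8*9)*(y*x)))*((y*(8+1))+((9*7)*(a+a))))+(((5*(8*4))+((b+3)+(0*1)))*(z+((z+b)*(a*x)))))
-> NOT in normal form.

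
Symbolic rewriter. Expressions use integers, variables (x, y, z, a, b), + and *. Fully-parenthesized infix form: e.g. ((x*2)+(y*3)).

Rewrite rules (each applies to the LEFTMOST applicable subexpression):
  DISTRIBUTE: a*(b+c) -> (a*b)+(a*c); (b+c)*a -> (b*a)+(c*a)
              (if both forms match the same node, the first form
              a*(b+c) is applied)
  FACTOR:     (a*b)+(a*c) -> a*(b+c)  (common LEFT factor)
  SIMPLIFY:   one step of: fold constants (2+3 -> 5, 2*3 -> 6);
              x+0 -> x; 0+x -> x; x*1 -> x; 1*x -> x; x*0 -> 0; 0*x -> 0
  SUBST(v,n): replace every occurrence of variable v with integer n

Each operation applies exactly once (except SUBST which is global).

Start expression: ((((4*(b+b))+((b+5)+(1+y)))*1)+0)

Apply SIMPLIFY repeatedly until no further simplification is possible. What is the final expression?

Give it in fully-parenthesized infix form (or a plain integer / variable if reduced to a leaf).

Start: ((((4*(b+b))+((b+5)+(1+y)))*1)+0)
Step 1: at root: ((((4*(b+b))+((b+5)+(1+y)))*1)+0) -> (((4*(b+b))+((b+5)+(1+y)))*1); overall: ((((4*(b+b))+((b+5)+(1+y)))*1)+0) -> (((4*(b+b))+((b+5)+(1+y)))*1)
Step 2: at root: (((4*(b+b))+((b+5)+(1+y)))*1) -> ((4*(b+b))+((b+5)+(1+y))); overall: (((4*(b+b))+((b+5)+(1+y)))*1) -> ((4*(b+b))+((b+5)+(1+y)))
Fixed point: ((4*(b+b))+((b+5)+(1+y)))

Answer: ((4*(b+b))+((b+5)+(1+y)))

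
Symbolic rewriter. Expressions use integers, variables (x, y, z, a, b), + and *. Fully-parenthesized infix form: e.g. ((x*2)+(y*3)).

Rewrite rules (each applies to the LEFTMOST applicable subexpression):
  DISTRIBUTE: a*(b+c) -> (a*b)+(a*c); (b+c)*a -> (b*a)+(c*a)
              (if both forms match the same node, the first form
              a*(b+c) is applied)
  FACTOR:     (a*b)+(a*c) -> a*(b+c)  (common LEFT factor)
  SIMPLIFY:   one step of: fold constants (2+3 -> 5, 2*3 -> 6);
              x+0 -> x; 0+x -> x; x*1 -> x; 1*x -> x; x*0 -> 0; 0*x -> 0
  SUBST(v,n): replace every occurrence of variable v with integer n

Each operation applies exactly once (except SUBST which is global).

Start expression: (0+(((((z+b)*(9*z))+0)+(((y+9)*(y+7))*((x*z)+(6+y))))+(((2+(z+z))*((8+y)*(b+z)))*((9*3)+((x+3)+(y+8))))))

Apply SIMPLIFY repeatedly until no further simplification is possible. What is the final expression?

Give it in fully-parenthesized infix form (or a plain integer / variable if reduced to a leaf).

Start: (0+(((((z+b)*(9*z))+0)+(((y+9)*(y+7))*((x*z)+(6+y))))+(((2+(z+z))*((8+y)*(b+z)))*((9*3)+((x+3)+(y+8))))))
Step 1: at root: (0+(((((z+b)*(9*z))+0)+(((y+9)*(y+7))*((x*z)+(6+y))))+(((2+(z+z))*((8+y)*(b+z)))*((9*3)+((x+3)+(y+8)))))) -> (((((z+b)*(9*z))+0)+(((y+9)*(y+7))*((x*z)+(6+y))))+(((2+(z+z))*((8+y)*(b+z)))*((9*3)+((x+3)+(y+8))))); overall: (0+(((((z+b)*(9*z))+0)+(((y+9)*(y+7))*((x*z)+(6+y))))+(((2+(z+z))*((8+y)*(b+z)))*((9*3)+((x+3)+(y+8)))))) -> (((((z+b)*(9*z))+0)+(((y+9)*(y+7))*((x*z)+(6+y))))+(((2+(z+z))*((8+y)*(b+z)))*((9*3)+((x+3)+(y+8)))))
Step 2: at LL: (((z+b)*(9*z))+0) -> ((z+b)*(9*z)); overall: (((((z+b)*(9*z))+0)+(((y+9)*(y+7))*((x*z)+(6+y))))+(((2+(z+z))*((8+y)*(b+z)))*((9*3)+((x+3)+(y+8))))) -> ((((z+b)*(9*z))+(((y+9)*(y+7))*((x*z)+(6+y))))+(((2+(z+z))*((8+y)*(b+z)))*((9*3)+((x+3)+(y+8)))))
Step 3: at RRL: (9*3) -> 27; overall: ((((z+b)*(9*z))+(((y+9)*(y+7))*((x*z)+(6+y))))+(((2+(z+z))*((8+y)*(b+z)))*((9*3)+((x+3)+(y+8))))) -> ((((z+b)*(9*z))+(((y+9)*(y+7))*((x*z)+(6+y))))+(((2+(z+z))*((8+y)*(b+z)))*(27+((x+3)+(y+8)))))
Fixed point: ((((z+b)*(9*z))+(((y+9)*(y+7))*((x*z)+(6+y))))+(((2+(z+z))*((8+y)*(b+z)))*(27+((x+3)+(y+8)))))

Answer: ((((z+b)*(9*z))+(((y+9)*(y+7))*((x*z)+(6+y))))+(((2+(z+z))*((8+y)*(b+z)))*(27+((x+3)+(y+8)))))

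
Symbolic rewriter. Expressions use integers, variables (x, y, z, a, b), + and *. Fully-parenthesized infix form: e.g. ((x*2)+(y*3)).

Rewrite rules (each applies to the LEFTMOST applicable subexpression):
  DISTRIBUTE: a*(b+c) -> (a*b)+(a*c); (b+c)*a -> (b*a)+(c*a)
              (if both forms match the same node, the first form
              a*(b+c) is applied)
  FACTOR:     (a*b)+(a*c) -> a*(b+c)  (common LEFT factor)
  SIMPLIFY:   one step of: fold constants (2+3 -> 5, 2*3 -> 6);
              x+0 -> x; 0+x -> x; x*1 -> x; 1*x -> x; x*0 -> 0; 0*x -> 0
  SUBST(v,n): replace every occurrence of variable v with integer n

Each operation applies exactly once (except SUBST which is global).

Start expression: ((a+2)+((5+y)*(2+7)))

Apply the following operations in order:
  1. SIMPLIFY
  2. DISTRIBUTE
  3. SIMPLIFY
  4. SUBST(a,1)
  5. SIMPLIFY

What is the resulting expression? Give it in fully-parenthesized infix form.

Start: ((a+2)+((5+y)*(2+7)))
Apply SIMPLIFY at RR (target: (2+7)): ((a+2)+((5+y)*(2+7))) -> ((a+2)+((5+y)*9))
Apply DISTRIBUTE at R (target: ((5+y)*9)): ((a+2)+((5+y)*9)) -> ((a+2)+((5*9)+(y*9)))
Apply SIMPLIFY at RL (target: (5*9)): ((a+2)+((5*9)+(y*9))) -> ((a+2)+(45+(y*9)))
Apply SUBST(a,1): ((a+2)+(45+(y*9))) -> ((1+2)+(45+(y*9)))
Apply SIMPLIFY at L (target: (1+2)): ((1+2)+(45+(y*9))) -> (3+(45+(y*9)))

Answer: (3+(45+(y*9)))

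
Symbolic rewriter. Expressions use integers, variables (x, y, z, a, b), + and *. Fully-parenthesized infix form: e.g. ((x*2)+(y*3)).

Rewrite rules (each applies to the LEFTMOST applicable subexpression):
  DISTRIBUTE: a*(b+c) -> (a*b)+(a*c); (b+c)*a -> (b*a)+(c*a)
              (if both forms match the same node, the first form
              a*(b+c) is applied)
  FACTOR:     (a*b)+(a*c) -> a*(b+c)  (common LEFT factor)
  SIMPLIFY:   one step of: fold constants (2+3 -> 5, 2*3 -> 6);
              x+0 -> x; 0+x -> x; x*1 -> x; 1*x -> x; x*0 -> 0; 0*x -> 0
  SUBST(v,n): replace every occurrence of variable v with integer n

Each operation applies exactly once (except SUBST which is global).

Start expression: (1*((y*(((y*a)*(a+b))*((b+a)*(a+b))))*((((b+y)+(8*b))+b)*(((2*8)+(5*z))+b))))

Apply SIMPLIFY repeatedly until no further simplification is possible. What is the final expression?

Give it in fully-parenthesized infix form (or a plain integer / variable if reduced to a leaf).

Start: (1*((y*(((y*a)*(a+b))*((b+a)*(a+b))))*((((b+y)+(8*b))+b)*(((2*8)+(5*z))+b))))
Step 1: at root: (1*((y*(((y*a)*(a+b))*((b+a)*(a+b))))*((((b+y)+(8*b))+b)*(((2*8)+(5*z))+b)))) -> ((y*(((y*a)*(a+b))*((b+a)*(a+b))))*((((b+y)+(8*b))+b)*(((2*8)+(5*z))+b))); overall: (1*((y*(((y*a)*(a+b))*((b+a)*(a+b))))*((((b+y)+(8*b))+b)*(((2*8)+(5*z))+b)))) -> ((y*(((y*a)*(a+b))*((b+a)*(a+b))))*((((b+y)+(8*b))+b)*(((2*8)+(5*z))+b)))
Step 2: at RRLL: (2*8) -> 16; overall: ((y*(((y*a)*(a+b))*((b+a)*(a+b))))*((((b+y)+(8*b))+b)*(((2*8)+(5*z))+b))) -> ((y*(((y*a)*(a+b))*((b+a)*(a+b))))*((((b+y)+(8*b))+b)*((16+(5*z))+b)))
Fixed point: ((y*(((y*a)*(a+b))*((b+a)*(a+b))))*((((b+y)+(8*b))+b)*((16+(5*z))+b)))

Answer: ((y*(((y*a)*(a+b))*((b+a)*(a+b))))*((((b+y)+(8*b))+b)*((16+(5*z))+b)))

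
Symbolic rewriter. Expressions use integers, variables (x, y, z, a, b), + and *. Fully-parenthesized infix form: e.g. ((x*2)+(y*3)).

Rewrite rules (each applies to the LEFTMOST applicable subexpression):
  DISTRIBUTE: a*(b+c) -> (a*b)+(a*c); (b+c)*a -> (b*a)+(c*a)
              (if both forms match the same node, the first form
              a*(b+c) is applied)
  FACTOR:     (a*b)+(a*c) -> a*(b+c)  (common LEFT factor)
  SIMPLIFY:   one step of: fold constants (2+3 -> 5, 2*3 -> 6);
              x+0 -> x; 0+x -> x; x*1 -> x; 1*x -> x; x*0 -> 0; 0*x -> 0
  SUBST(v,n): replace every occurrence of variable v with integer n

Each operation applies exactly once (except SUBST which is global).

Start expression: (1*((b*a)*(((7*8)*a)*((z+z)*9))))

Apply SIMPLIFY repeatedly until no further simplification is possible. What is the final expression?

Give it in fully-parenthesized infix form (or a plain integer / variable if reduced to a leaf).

Answer: ((b*a)*((56*a)*((z+z)*9)))

Derivation:
Start: (1*((b*a)*(((7*8)*a)*((z+z)*9))))
Step 1: at root: (1*((b*a)*(((7*8)*a)*((z+z)*9)))) -> ((b*a)*(((7*8)*a)*((z+z)*9))); overall: (1*((b*a)*(((7*8)*a)*((z+z)*9)))) -> ((b*a)*(((7*8)*a)*((z+z)*9)))
Step 2: at RLL: (7*8) -> 56; overall: ((b*a)*(((7*8)*a)*((z+z)*9))) -> ((b*a)*((56*a)*((z+z)*9)))
Fixed point: ((b*a)*((56*a)*((z+z)*9)))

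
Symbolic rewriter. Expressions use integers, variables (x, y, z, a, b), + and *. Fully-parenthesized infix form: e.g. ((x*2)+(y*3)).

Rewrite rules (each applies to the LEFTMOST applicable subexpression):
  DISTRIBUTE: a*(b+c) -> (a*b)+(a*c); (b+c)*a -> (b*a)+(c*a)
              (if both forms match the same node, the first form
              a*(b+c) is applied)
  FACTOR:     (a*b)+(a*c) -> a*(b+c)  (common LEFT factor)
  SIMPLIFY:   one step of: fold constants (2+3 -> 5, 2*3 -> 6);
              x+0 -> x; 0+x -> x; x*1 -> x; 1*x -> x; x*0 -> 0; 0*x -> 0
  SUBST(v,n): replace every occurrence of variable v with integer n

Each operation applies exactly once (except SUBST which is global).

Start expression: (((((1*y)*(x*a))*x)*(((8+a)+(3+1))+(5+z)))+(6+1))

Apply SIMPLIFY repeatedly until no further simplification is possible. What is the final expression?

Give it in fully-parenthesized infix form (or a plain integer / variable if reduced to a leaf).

Answer: ((((y*(x*a))*x)*(((8+a)+4)+(5+z)))+7)

Derivation:
Start: (((((1*y)*(x*a))*x)*(((8+a)+(3+1))+(5+z)))+(6+1))
Step 1: at LLLL: (1*y) -> y; overall: (((((1*y)*(x*a))*x)*(((8+a)+(3+1))+(5+z)))+(6+1)) -> ((((y*(x*a))*x)*(((8+a)+(3+1))+(5+z)))+(6+1))
Step 2: at LRLR: (3+1) -> 4; overall: ((((y*(x*a))*x)*(((8+a)+(3+1))+(5+z)))+(6+1)) -> ((((y*(x*a))*x)*(((8+a)+4)+(5+z)))+(6+1))
Step 3: at R: (6+1) -> 7; overall: ((((y*(x*a))*x)*(((8+a)+4)+(5+z)))+(6+1)) -> ((((y*(x*a))*x)*(((8+a)+4)+(5+z)))+7)
Fixed point: ((((y*(x*a))*x)*(((8+a)+4)+(5+z)))+7)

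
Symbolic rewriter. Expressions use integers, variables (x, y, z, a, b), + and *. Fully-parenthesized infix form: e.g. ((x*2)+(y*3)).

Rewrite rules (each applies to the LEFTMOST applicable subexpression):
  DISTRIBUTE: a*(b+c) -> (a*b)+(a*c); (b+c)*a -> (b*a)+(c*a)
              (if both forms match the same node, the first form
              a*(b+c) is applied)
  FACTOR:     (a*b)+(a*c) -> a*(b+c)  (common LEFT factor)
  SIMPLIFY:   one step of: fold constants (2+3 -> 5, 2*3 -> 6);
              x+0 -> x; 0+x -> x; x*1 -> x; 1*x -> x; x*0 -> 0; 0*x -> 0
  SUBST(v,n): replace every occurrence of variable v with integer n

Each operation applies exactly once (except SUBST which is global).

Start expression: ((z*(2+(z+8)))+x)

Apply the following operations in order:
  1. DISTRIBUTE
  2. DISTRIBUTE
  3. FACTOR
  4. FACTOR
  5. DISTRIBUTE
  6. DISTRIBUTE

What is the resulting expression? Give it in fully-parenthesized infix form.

Answer: (((z*2)+((z*z)+(z*8)))+x)

Derivation:
Start: ((z*(2+(z+8)))+x)
Apply DISTRIBUTE at L (target: (z*(2+(z+8)))): ((z*(2+(z+8)))+x) -> (((z*2)+(z*(z+8)))+x)
Apply DISTRIBUTE at LR (target: (z*(z+8))): (((z*2)+(z*(z+8)))+x) -> (((z*2)+((z*z)+(z*8)))+x)
Apply FACTOR at LR (target: ((z*z)+(z*8))): (((z*2)+((z*z)+(z*8)))+x) -> (((z*2)+(z*(z+8)))+x)
Apply FACTOR at L (target: ((z*2)+(z*(z+8)))): (((z*2)+(z*(z+8)))+x) -> ((z*(2+(z+8)))+x)
Apply DISTRIBUTE at L (target: (z*(2+(z+8)))): ((z*(2+(z+8)))+x) -> (((z*2)+(z*(z+8)))+x)
Apply DISTRIBUTE at LR (target: (z*(z+8))): (((z*2)+(z*(z+8)))+x) -> (((z*2)+((z*z)+(z*8)))+x)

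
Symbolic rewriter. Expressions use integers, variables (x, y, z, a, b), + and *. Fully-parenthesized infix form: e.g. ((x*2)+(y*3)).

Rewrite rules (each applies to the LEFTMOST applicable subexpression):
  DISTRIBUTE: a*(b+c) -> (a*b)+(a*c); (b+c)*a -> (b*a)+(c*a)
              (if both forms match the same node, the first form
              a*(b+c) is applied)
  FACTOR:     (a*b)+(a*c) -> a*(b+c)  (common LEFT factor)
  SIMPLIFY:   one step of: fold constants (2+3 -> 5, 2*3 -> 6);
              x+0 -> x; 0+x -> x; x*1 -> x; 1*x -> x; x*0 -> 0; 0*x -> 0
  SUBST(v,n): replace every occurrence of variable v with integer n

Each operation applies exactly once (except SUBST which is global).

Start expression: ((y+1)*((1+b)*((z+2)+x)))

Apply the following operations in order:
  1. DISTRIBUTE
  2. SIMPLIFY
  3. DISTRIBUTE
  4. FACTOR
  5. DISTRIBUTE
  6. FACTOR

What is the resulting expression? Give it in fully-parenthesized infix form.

Answer: ((y*((1+b)*((z+2)+x)))+((1+b)*((z+2)+x)))

Derivation:
Start: ((y+1)*((1+b)*((z+2)+x)))
Apply DISTRIBUTE at root (target: ((y+1)*((1+b)*((z+2)+x)))): ((y+1)*((1+b)*((z+2)+x))) -> ((y*((1+b)*((z+2)+x)))+(1*((1+b)*((z+2)+x))))
Apply SIMPLIFY at R (target: (1*((1+b)*((z+2)+x)))): ((y*((1+b)*((z+2)+x)))+(1*((1+b)*((z+2)+x)))) -> ((y*((1+b)*((z+2)+x)))+((1+b)*((z+2)+x)))
Apply DISTRIBUTE at LR (target: ((1+b)*((z+2)+x))): ((y*((1+b)*((z+2)+x)))+((1+b)*((z+2)+x))) -> ((y*(((1+b)*(z+2))+((1+b)*x)))+((1+b)*((z+2)+x)))
Apply FACTOR at LR (target: (((1+b)*(z+2))+((1+b)*x))): ((y*(((1+b)*(z+2))+((1+b)*x)))+((1+b)*((z+2)+x))) -> ((y*((1+b)*((z+2)+x)))+((1+b)*((z+2)+x)))
Apply DISTRIBUTE at LR (target: ((1+b)*((z+2)+x))): ((y*((1+b)*((z+2)+x)))+((1+b)*((z+2)+x))) -> ((y*(((1+b)*(z+2))+((1+b)*x)))+((1+b)*((z+2)+x)))
Apply FACTOR at LR (target: (((1+b)*(z+2))+((1+b)*x))): ((y*(((1+b)*(z+2))+((1+b)*x)))+((1+b)*((z+2)+x))) -> ((y*((1+b)*((z+2)+x)))+((1+b)*((z+2)+x)))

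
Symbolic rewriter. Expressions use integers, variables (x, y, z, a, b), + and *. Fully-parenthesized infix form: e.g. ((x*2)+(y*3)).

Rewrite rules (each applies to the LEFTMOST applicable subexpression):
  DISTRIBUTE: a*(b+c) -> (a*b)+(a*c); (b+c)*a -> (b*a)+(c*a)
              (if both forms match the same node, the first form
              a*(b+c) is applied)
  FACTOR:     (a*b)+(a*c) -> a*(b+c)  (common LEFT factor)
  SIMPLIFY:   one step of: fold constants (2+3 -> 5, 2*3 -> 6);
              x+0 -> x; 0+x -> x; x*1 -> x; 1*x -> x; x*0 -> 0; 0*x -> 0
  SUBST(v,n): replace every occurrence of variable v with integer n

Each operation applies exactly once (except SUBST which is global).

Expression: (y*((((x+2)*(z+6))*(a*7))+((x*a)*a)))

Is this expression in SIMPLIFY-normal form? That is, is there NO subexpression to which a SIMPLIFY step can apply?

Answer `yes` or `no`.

Answer: yes

Derivation:
Expression: (y*((((x+2)*(z+6))*(a*7))+((x*a)*a)))
Scanning for simplifiable subexpressions (pre-order)...
  at root: (y*((((x+2)*(z+6))*(a*7))+((x*a)*a))) (not simplifiable)
  at R: ((((x+2)*(z+6))*(a*7))+((x*a)*a)) (not simplifiable)
  at RL: (((x+2)*(z+6))*(a*7)) (not simplifiable)
  at RLL: ((x+2)*(z+6)) (not simplifiable)
  at RLLL: (x+2) (not simplifiable)
  at RLLR: (z+6) (not simplifiable)
  at RLR: (a*7) (not simplifiable)
  at RR: ((x*a)*a) (not simplifiable)
  at RRL: (x*a) (not simplifiable)
Result: no simplifiable subexpression found -> normal form.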